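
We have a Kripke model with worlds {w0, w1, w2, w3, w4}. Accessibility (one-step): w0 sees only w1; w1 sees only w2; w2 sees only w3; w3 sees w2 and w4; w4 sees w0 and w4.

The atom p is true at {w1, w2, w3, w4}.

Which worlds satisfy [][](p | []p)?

w0: successors {w1}; [](p | []p) there: w1:T. ✓
w1: successors {w2}; [](p | []p) there: w2:T. ✓
w2: successors {w3}; [](p | []p) there: w3:T. ✓
w3: successors {w2, w4}; [](p | []p) there: w2:T, w4:T. ✓
w4: successors {w0, w4}; [](p | []p) there: w0:T, w4:T. ✓

{w0, w1, w2, w3, w4}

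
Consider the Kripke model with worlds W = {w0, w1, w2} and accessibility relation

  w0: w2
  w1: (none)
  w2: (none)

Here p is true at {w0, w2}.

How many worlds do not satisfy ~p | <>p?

1

w0: ~p is F, <>p is T. ✓
w1: ~p is T, <>p is F. ✓
w2: ~p is F, <>p is F. ✗
Satisfying worlds: {w0, w1}.
So ~p | <>p fails at the other 1 world.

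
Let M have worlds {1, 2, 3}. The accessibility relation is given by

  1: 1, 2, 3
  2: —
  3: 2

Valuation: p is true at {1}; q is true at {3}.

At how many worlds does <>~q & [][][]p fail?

1: <>~q is T, [][][]p is F. ✗
2: <>~q is F, [][][]p is T. ✗
3: <>~q is T, [][][]p is T. ✓
Satisfying worlds: {3}.
So <>~q & [][][]p fails at the other 2 worlds.

2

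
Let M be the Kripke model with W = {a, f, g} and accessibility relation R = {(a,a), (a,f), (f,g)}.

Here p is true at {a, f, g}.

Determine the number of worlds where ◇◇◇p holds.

a: successors {a, f}; ◇◇p there: a:T, f:F. ✓
f: successors {g}; ◇◇p there: g:F. ✗
g: no successors, so ◇◇◇p fails. ✗
Satisfying worlds: {a}.

1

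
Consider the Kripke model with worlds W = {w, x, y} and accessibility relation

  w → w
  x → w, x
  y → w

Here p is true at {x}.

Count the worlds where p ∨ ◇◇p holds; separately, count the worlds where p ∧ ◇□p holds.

1 and 0

For p ∨ ◇◇p:
w: p is F, ◇◇p is F. ✗
x: p is T, ◇◇p is T. ✓
y: p is F, ◇◇p is F. ✗
— 1 world.
For p ∧ ◇□p:
w: p is F, ◇□p is F. ✗
x: p is T, ◇□p is F. ✗
y: p is F, ◇□p is F. ✗
— 0 worlds.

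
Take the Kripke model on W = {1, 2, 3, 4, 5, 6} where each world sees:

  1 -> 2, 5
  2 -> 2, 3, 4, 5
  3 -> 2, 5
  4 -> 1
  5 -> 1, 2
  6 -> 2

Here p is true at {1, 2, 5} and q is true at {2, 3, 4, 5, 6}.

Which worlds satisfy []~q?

{4}

1: successors {2, 5}; ~q there: 2:F, 5:F. ✗
2: successors {2, 3, 4, 5}; ~q there: 2:F, 3:F, 4:F, 5:F. ✗
3: successors {2, 5}; ~q there: 2:F, 5:F. ✗
4: successors {1}; ~q there: 1:T. ✓
5: successors {1, 2}; ~q there: 1:T, 2:F. ✗
6: successors {2}; ~q there: 2:F. ✗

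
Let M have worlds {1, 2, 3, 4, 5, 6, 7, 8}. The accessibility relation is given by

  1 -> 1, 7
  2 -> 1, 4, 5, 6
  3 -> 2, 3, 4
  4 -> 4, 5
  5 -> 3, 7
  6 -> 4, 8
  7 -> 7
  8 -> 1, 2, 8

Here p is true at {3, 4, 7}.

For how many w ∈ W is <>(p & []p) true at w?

1: successors {1, 7}; p & []p there: 1:F, 7:T. ✓
2: successors {1, 4, 5, 6}; p & []p there: 1:F, 4:F, 5:F, 6:F. ✗
3: successors {2, 3, 4}; p & []p there: 2:F, 3:F, 4:F. ✗
4: successors {4, 5}; p & []p there: 4:F, 5:F. ✗
5: successors {3, 7}; p & []p there: 3:F, 7:T. ✓
6: successors {4, 8}; p & []p there: 4:F, 8:F. ✗
7: successors {7}; p & []p there: 7:T. ✓
8: successors {1, 2, 8}; p & []p there: 1:F, 2:F, 8:F. ✗
Satisfying worlds: {1, 5, 7}.

3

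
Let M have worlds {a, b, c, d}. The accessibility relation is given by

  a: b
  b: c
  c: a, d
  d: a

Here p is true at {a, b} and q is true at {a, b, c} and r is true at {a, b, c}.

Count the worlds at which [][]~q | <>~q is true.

1

a: [][]~q is F, <>~q is F. ✗
b: [][]~q is F, <>~q is F. ✗
c: [][]~q is F, <>~q is T. ✓
d: [][]~q is F, <>~q is F. ✗
Satisfying worlds: {c}.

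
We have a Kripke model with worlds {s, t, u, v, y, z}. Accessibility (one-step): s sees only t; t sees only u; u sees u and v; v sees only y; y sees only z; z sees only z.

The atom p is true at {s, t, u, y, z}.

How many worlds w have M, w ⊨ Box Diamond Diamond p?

6

s: successors {t}; Diamond Diamond p there: t:T. ✓
t: successors {u}; Diamond Diamond p there: u:T. ✓
u: successors {u, v}; Diamond Diamond p there: u:T, v:T. ✓
v: successors {y}; Diamond Diamond p there: y:T. ✓
y: successors {z}; Diamond Diamond p there: z:T. ✓
z: successors {z}; Diamond Diamond p there: z:T. ✓
Satisfying worlds: {s, t, u, v, y, z}.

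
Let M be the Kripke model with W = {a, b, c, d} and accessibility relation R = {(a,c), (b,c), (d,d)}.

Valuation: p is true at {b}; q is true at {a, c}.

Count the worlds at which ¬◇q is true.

a: ◇q is T. ✗
b: ◇q is T. ✗
c: ◇q is F. ✓
d: ◇q is F. ✓
Satisfying worlds: {c, d}.

2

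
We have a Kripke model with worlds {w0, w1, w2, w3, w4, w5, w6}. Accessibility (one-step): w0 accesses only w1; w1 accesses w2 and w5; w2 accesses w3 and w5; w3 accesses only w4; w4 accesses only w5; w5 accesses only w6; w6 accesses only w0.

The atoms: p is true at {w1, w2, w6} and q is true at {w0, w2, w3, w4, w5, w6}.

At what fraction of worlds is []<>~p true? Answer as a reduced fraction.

3/7

w0: successors {w1}; <>~p there: w1:T. ✓
w1: successors {w2, w5}; <>~p there: w2:T, w5:F. ✗
w2: successors {w3, w5}; <>~p there: w3:T, w5:F. ✗
w3: successors {w4}; <>~p there: w4:T. ✓
w4: successors {w5}; <>~p there: w5:F. ✗
w5: successors {w6}; <>~p there: w6:T. ✓
w6: successors {w0}; <>~p there: w0:F. ✗
That's 3 of 7 worlds, so 3/7.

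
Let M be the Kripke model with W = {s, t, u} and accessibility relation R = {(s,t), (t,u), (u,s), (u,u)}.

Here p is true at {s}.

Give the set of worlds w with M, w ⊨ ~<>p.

s: <>p is F. ✓
t: <>p is F. ✓
u: <>p is T. ✗

{s, t}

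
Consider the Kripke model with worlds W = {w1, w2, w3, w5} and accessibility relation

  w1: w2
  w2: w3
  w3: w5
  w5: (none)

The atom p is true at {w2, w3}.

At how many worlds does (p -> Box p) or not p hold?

w1: p -> Box p is T, not p is T. ✓
w2: p -> Box p is T, not p is F. ✓
w3: p -> Box p is F, not p is F. ✗
w5: p -> Box p is T, not p is T. ✓
Satisfying worlds: {w1, w2, w5}.

3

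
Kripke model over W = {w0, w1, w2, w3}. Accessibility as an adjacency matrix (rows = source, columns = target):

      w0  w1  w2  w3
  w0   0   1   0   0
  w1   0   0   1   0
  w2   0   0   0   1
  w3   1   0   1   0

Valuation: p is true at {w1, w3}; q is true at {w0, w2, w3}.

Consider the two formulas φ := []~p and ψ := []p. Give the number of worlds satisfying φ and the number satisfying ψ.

For []~p:
w0: successors {w1}; ~p there: w1:F. ✗
w1: successors {w2}; ~p there: w2:T. ✓
w2: successors {w3}; ~p there: w3:F. ✗
w3: successors {w0, w2}; ~p there: w0:T, w2:T. ✓
— 2 worlds.
For []p:
w0: successors {w1}; p there: w1:T. ✓
w1: successors {w2}; p there: w2:F. ✗
w2: successors {w3}; p there: w3:T. ✓
w3: successors {w0, w2}; p there: w0:F, w2:F. ✗
— 2 worlds.

2 and 2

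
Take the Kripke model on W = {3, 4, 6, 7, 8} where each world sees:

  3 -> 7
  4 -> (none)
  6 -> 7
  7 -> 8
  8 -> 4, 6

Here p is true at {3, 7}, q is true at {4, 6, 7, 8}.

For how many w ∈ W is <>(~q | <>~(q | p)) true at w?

0

3: successors {7}; ~q | <>~(q | p) there: 7:F. ✗
4: no successors, so <>(~q | <>~(q | p)) fails. ✗
6: successors {7}; ~q | <>~(q | p) there: 7:F. ✗
7: successors {8}; ~q | <>~(q | p) there: 8:F. ✗
8: successors {4, 6}; ~q | <>~(q | p) there: 4:F, 6:F. ✗
Satisfying worlds: ∅.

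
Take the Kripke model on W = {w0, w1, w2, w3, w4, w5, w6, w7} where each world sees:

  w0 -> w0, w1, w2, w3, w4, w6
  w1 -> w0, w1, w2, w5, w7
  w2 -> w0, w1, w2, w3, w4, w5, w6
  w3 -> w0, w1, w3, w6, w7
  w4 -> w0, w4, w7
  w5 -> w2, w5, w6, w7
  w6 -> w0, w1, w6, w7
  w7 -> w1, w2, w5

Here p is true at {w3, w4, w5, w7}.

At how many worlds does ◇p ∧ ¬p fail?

w0: ◇p is T, ¬p is T. ✓
w1: ◇p is T, ¬p is T. ✓
w2: ◇p is T, ¬p is T. ✓
w3: ◇p is T, ¬p is F. ✗
w4: ◇p is T, ¬p is F. ✗
w5: ◇p is T, ¬p is F. ✗
w6: ◇p is T, ¬p is T. ✓
w7: ◇p is T, ¬p is F. ✗
Satisfying worlds: {w0, w1, w2, w6}.
So ◇p ∧ ¬p fails at the other 4 worlds.

4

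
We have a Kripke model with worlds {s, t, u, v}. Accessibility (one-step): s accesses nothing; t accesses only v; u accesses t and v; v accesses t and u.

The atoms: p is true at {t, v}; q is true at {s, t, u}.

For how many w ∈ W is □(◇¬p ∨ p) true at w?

s: no successors, so □(◇¬p ∨ p) holds vacuously. ✓
t: successors {v}; ◇¬p ∨ p there: v:T. ✓
u: successors {t, v}; ◇¬p ∨ p there: t:T, v:T. ✓
v: successors {t, u}; ◇¬p ∨ p there: t:T, u:F. ✗
Satisfying worlds: {s, t, u}.

3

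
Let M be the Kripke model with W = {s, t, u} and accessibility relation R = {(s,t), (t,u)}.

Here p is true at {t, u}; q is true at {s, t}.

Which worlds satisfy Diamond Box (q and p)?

s: successors {t}; Box (q and p) there: t:F. ✗
t: successors {u}; Box (q and p) there: u:T. ✓
u: no successors, so Diamond Box (q and p) fails. ✗

{t}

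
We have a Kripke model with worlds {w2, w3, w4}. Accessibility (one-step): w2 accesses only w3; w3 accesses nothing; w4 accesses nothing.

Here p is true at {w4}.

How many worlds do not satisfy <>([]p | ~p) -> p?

w2: <>([]p | ~p) is T, p is F. ✗
w3: <>([]p | ~p) is F, p is F. ✓
w4: <>([]p | ~p) is F, p is T. ✓
Satisfying worlds: {w3, w4}.
So <>([]p | ~p) -> p fails at the other 1 world.

1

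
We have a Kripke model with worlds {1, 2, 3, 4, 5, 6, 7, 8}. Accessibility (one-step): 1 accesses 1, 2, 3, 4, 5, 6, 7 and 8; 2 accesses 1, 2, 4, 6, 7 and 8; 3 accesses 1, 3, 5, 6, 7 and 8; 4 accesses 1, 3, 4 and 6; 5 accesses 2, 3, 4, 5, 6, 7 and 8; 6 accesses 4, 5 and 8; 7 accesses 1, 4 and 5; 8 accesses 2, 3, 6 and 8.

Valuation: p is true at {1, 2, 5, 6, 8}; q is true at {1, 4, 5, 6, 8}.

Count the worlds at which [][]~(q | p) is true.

0

1: successors {1, 2, 3, 4, 5, 6, 7, 8}; []~(q | p) there: 1:F, 2:F, 3:F, 4:F, 5:F, 6:F, 7:F, 8:F. ✗
2: successors {1, 2, 4, 6, 7, 8}; []~(q | p) there: 1:F, 2:F, 4:F, 6:F, 7:F, 8:F. ✗
3: successors {1, 3, 5, 6, 7, 8}; []~(q | p) there: 1:F, 3:F, 5:F, 6:F, 7:F, 8:F. ✗
4: successors {1, 3, 4, 6}; []~(q | p) there: 1:F, 3:F, 4:F, 6:F. ✗
5: successors {2, 3, 4, 5, 6, 7, 8}; []~(q | p) there: 2:F, 3:F, 4:F, 5:F, 6:F, 7:F, 8:F. ✗
6: successors {4, 5, 8}; []~(q | p) there: 4:F, 5:F, 8:F. ✗
7: successors {1, 4, 5}; []~(q | p) there: 1:F, 4:F, 5:F. ✗
8: successors {2, 3, 6, 8}; []~(q | p) there: 2:F, 3:F, 6:F, 8:F. ✗
Satisfying worlds: ∅.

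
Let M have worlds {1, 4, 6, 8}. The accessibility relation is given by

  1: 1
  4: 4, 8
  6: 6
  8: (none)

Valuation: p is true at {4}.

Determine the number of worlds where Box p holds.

1

1: successors {1}; p there: 1:F. ✗
4: successors {4, 8}; p there: 4:T, 8:F. ✗
6: successors {6}; p there: 6:F. ✗
8: no successors, so Box p holds vacuously. ✓
Satisfying worlds: {8}.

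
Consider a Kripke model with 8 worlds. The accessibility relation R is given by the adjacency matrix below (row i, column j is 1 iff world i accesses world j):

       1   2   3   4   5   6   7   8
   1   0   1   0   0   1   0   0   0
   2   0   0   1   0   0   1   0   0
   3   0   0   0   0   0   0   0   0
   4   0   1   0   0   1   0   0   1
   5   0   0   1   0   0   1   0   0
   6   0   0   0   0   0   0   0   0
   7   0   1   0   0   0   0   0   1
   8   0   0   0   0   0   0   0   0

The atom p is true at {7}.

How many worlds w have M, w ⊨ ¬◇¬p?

3

1: ◇¬p is T. ✗
2: ◇¬p is T. ✗
3: ◇¬p is F. ✓
4: ◇¬p is T. ✗
5: ◇¬p is T. ✗
6: ◇¬p is F. ✓
7: ◇¬p is T. ✗
8: ◇¬p is F. ✓
Satisfying worlds: {3, 6, 8}.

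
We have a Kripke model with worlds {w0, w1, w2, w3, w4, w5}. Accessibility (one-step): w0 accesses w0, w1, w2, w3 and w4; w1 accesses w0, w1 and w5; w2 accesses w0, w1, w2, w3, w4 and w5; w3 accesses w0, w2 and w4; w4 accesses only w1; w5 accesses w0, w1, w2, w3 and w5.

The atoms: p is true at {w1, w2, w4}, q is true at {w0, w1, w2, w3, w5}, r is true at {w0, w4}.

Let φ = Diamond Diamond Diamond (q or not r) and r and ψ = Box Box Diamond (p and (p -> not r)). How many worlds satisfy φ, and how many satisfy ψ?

2 and 6

For Diamond Diamond Diamond (q or not r) and r:
w0: Diamond Diamond Diamond (q or not r) is T, r is T. ✓
w1: Diamond Diamond Diamond (q or not r) is T, r is F. ✗
w2: Diamond Diamond Diamond (q or not r) is T, r is F. ✗
w3: Diamond Diamond Diamond (q or not r) is T, r is F. ✗
w4: Diamond Diamond Diamond (q or not r) is T, r is T. ✓
w5: Diamond Diamond Diamond (q or not r) is T, r is F. ✗
— 2 worlds.
For Box Box Diamond (p and (p -> not r)):
w0: successors {w0, w1, w2, w3, w4}; Box Diamond (p and (p -> not r)) there: w0:T, w1:T, w2:T, w3:T, w4:T. ✓
w1: successors {w0, w1, w5}; Box Diamond (p and (p -> not r)) there: w0:T, w1:T, w5:T. ✓
w2: successors {w0, w1, w2, w3, w4, w5}; Box Diamond (p and (p -> not r)) there: w0:T, w1:T, w2:T, w3:T, w4:T, w5:T. ✓
w3: successors {w0, w2, w4}; Box Diamond (p and (p -> not r)) there: w0:T, w2:T, w4:T. ✓
w4: successors {w1}; Box Diamond (p and (p -> not r)) there: w1:T. ✓
w5: successors {w0, w1, w2, w3, w5}; Box Diamond (p and (p -> not r)) there: w0:T, w1:T, w2:T, w3:T, w5:T. ✓
— 6 worlds.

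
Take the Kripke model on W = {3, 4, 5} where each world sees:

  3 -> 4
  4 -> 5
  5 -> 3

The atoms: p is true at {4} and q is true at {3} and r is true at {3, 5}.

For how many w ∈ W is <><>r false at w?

1

3: successors {4}; <>r there: 4:T. ✓
4: successors {5}; <>r there: 5:T. ✓
5: successors {3}; <>r there: 3:F. ✗
Satisfying worlds: {3, 4}.
So <><>r fails at the other 1 world.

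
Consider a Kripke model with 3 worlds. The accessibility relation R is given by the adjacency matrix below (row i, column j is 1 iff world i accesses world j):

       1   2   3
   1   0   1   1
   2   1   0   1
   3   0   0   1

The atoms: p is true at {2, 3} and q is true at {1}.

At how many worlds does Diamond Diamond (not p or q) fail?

1: successors {2, 3}; Diamond (not p or q) there: 2:T, 3:F. ✓
2: successors {1, 3}; Diamond (not p or q) there: 1:F, 3:F. ✗
3: successors {3}; Diamond (not p or q) there: 3:F. ✗
Satisfying worlds: {1}.
So Diamond Diamond (not p or q) fails at the other 2 worlds.

2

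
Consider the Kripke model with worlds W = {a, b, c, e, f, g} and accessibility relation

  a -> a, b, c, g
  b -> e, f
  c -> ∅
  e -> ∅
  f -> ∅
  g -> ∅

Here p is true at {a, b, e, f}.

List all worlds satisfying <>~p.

a: successors {a, b, c, g}; ~p there: a:F, b:F, c:T, g:T. ✓
b: successors {e, f}; ~p there: e:F, f:F. ✗
c: no successors, so <>~p fails. ✗
e: no successors, so <>~p fails. ✗
f: no successors, so <>~p fails. ✗
g: no successors, so <>~p fails. ✗

{a}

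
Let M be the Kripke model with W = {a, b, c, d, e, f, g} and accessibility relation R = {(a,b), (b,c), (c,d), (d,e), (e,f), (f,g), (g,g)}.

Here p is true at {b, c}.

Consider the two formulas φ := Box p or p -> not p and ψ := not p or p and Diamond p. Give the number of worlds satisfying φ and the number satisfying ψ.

For Box p or p -> not p:
a: Box p or p is T, not p is T. ✓
b: Box p or p is T, not p is F. ✗
c: Box p or p is T, not p is F. ✗
d: Box p or p is F, not p is T. ✓
e: Box p or p is F, not p is T. ✓
f: Box p or p is F, not p is T. ✓
g: Box p or p is F, not p is T. ✓
— 5 worlds.
For not p or p and Diamond p:
a: not p is T, p and Diamond p is F. ✓
b: not p is F, p and Diamond p is T. ✓
c: not p is F, p and Diamond p is F. ✗
d: not p is T, p and Diamond p is F. ✓
e: not p is T, p and Diamond p is F. ✓
f: not p is T, p and Diamond p is F. ✓
g: not p is T, p and Diamond p is F. ✓
— 6 worlds.

5 and 6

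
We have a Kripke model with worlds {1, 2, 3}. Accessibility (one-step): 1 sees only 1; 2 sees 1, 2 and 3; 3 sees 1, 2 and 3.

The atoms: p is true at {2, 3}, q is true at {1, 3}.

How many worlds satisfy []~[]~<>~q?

0

1: successors {1}; ~[]~<>~q there: 1:F. ✗
2: successors {1, 2, 3}; ~[]~<>~q there: 1:F, 2:T, 3:T. ✗
3: successors {1, 2, 3}; ~[]~<>~q there: 1:F, 2:T, 3:T. ✗
Satisfying worlds: ∅.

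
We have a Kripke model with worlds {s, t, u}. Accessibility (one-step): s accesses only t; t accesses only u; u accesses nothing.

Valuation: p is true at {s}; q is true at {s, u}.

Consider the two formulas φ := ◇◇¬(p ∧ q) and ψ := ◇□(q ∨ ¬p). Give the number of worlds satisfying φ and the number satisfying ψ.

1 and 2

For ◇◇¬(p ∧ q):
s: successors {t}; ◇¬(p ∧ q) there: t:T. ✓
t: successors {u}; ◇¬(p ∧ q) there: u:F. ✗
u: no successors, so ◇◇¬(p ∧ q) fails. ✗
— 1 world.
For ◇□(q ∨ ¬p):
s: successors {t}; □(q ∨ ¬p) there: t:T. ✓
t: successors {u}; □(q ∨ ¬p) there: u:T. ✓
u: no successors, so ◇□(q ∨ ¬p) fails. ✗
— 2 worlds.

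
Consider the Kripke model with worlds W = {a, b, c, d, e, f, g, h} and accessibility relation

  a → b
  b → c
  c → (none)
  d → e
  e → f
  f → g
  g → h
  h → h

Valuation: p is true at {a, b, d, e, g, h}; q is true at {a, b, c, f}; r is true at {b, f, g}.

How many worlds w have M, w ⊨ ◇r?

a: successors {b}; r there: b:T. ✓
b: successors {c}; r there: c:F. ✗
c: no successors, so ◇r fails. ✗
d: successors {e}; r there: e:F. ✗
e: successors {f}; r there: f:T. ✓
f: successors {g}; r there: g:T. ✓
g: successors {h}; r there: h:F. ✗
h: successors {h}; r there: h:F. ✗
Satisfying worlds: {a, e, f}.

3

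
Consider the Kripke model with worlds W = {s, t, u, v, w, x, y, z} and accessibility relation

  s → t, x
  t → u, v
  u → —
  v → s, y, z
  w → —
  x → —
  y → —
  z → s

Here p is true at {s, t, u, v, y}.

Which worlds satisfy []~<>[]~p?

s: successors {t, x}; ~<>[]~p there: t:F, x:T. ✗
t: successors {u, v}; ~<>[]~p there: u:T, v:F. ✗
u: no successors, so []~<>[]~p holds vacuously. ✓
v: successors {s, y, z}; ~<>[]~p there: s:F, y:T, z:T. ✗
w: no successors, so []~<>[]~p holds vacuously. ✓
x: no successors, so []~<>[]~p holds vacuously. ✓
y: no successors, so []~<>[]~p holds vacuously. ✓
z: successors {s}; ~<>[]~p there: s:F. ✗

{u, w, x, y}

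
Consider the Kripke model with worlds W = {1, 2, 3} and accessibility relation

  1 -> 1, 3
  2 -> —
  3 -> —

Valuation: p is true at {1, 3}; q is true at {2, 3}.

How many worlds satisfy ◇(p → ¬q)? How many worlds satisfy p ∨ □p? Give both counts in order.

For ◇(p → ¬q):
1: successors {1, 3}; p → ¬q there: 1:T, 3:F. ✓
2: no successors, so ◇(p → ¬q) fails. ✗
3: no successors, so ◇(p → ¬q) fails. ✗
— 1 world.
For p ∨ □p:
1: p is T, □p is T. ✓
2: p is F, □p is T. ✓
3: p is T, □p is T. ✓
— 3 worlds.

1 and 3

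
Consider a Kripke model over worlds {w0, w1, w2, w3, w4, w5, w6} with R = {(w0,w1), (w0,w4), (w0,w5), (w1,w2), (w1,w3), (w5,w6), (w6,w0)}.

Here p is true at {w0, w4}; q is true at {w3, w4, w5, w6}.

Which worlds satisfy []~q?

{w2, w3, w4, w6}

w0: successors {w1, w4, w5}; ~q there: w1:T, w4:F, w5:F. ✗
w1: successors {w2, w3}; ~q there: w2:T, w3:F. ✗
w2: no successors, so []~q holds vacuously. ✓
w3: no successors, so []~q holds vacuously. ✓
w4: no successors, so []~q holds vacuously. ✓
w5: successors {w6}; ~q there: w6:F. ✗
w6: successors {w0}; ~q there: w0:T. ✓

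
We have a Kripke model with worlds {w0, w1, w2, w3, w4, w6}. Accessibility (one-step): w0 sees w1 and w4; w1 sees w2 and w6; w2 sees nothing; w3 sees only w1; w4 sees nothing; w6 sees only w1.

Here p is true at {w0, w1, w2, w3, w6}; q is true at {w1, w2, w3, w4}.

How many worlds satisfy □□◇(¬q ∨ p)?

w0: successors {w1, w4}; □◇(¬q ∨ p) there: w1:F, w4:T. ✗
w1: successors {w2, w6}; □◇(¬q ∨ p) there: w2:T, w6:T. ✓
w2: no successors, so □□◇(¬q ∨ p) holds vacuously. ✓
w3: successors {w1}; □◇(¬q ∨ p) there: w1:F. ✗
w4: no successors, so □□◇(¬q ∨ p) holds vacuously. ✓
w6: successors {w1}; □◇(¬q ∨ p) there: w1:F. ✗
Satisfying worlds: {w1, w2, w4}.

3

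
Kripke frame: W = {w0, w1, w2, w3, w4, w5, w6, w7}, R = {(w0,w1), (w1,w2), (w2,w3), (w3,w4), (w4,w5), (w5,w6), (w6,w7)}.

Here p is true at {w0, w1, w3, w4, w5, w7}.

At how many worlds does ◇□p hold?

w0: successors {w1}; □p there: w1:F. ✗
w1: successors {w2}; □p there: w2:T. ✓
w2: successors {w3}; □p there: w3:T. ✓
w3: successors {w4}; □p there: w4:T. ✓
w4: successors {w5}; □p there: w5:F. ✗
w5: successors {w6}; □p there: w6:T. ✓
w6: successors {w7}; □p there: w7:T. ✓
w7: no successors, so ◇□p fails. ✗
Satisfying worlds: {w1, w2, w3, w5, w6}.

5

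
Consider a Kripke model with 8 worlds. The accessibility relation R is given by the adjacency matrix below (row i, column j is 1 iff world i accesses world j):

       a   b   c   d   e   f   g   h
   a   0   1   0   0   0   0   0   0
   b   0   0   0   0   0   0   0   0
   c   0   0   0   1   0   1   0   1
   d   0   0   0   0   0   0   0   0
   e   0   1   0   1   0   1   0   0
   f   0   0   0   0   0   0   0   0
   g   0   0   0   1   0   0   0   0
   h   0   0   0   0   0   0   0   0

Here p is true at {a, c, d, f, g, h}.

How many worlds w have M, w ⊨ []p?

6

a: successors {b}; p there: b:F. ✗
b: no successors, so []p holds vacuously. ✓
c: successors {d, f, h}; p there: d:T, f:T, h:T. ✓
d: no successors, so []p holds vacuously. ✓
e: successors {b, d, f}; p there: b:F, d:T, f:T. ✗
f: no successors, so []p holds vacuously. ✓
g: successors {d}; p there: d:T. ✓
h: no successors, so []p holds vacuously. ✓
Satisfying worlds: {b, c, d, f, g, h}.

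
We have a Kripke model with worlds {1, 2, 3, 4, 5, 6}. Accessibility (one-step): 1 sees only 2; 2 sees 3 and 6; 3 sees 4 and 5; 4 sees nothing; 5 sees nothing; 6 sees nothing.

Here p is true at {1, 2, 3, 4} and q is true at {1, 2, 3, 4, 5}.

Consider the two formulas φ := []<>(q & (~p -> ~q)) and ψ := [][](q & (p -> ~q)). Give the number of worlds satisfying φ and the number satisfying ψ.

For []<>(q & (~p -> ~q)):
1: successors {2}; <>(q & (~p -> ~q)) there: 2:T. ✓
2: successors {3, 6}; <>(q & (~p -> ~q)) there: 3:T, 6:F. ✗
3: successors {4, 5}; <>(q & (~p -> ~q)) there: 4:F, 5:F. ✗
4: no successors, so []<>(q & (~p -> ~q)) holds vacuously. ✓
5: no successors, so []<>(q & (~p -> ~q)) holds vacuously. ✓
6: no successors, so []<>(q & (~p -> ~q)) holds vacuously. ✓
— 4 worlds.
For [][](q & (p -> ~q)):
1: successors {2}; [](q & (p -> ~q)) there: 2:F. ✗
2: successors {3, 6}; [](q & (p -> ~q)) there: 3:F, 6:T. ✗
3: successors {4, 5}; [](q & (p -> ~q)) there: 4:T, 5:T. ✓
4: no successors, so [][](q & (p -> ~q)) holds vacuously. ✓
5: no successors, so [][](q & (p -> ~q)) holds vacuously. ✓
6: no successors, so [][](q & (p -> ~q)) holds vacuously. ✓
— 4 worlds.

4 and 4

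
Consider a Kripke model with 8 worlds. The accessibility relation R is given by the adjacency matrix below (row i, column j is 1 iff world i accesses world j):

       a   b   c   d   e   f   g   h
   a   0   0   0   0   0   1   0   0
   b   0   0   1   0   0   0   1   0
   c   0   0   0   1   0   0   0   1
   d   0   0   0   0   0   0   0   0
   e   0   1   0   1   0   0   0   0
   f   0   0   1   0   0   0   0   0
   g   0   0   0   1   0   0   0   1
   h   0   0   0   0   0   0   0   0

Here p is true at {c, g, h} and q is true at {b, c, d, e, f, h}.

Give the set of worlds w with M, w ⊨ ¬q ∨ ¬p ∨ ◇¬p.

a: ¬q is T, ¬p ∨ ◇¬p is T. ✓
b: ¬q is F, ¬p ∨ ◇¬p is T. ✓
c: ¬q is F, ¬p ∨ ◇¬p is T. ✓
d: ¬q is F, ¬p ∨ ◇¬p is T. ✓
e: ¬q is F, ¬p ∨ ◇¬p is T. ✓
f: ¬q is F, ¬p ∨ ◇¬p is T. ✓
g: ¬q is T, ¬p ∨ ◇¬p is T. ✓
h: ¬q is F, ¬p ∨ ◇¬p is F. ✗

{a, b, c, d, e, f, g}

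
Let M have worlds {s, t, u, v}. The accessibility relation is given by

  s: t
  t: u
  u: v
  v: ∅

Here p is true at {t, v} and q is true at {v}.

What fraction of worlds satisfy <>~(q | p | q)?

s: successors {t}; ~(q | p | q) there: t:F. ✗
t: successors {u}; ~(q | p | q) there: u:T. ✓
u: successors {v}; ~(q | p | q) there: v:F. ✗
v: no successors, so <>~(q | p | q) fails. ✗
That's 1 of 4 worlds, so 1/4.

1/4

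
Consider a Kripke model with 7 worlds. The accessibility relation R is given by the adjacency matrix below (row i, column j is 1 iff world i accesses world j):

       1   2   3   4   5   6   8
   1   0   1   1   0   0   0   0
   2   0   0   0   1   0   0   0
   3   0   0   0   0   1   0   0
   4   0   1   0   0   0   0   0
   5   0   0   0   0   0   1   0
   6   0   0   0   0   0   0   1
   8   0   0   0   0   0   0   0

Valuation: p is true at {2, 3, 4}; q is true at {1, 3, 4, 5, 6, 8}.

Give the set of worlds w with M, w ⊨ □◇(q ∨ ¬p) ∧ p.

1: □◇(q ∨ ¬p) is T, p is F. ✗
2: □◇(q ∨ ¬p) is F, p is T. ✗
3: □◇(q ∨ ¬p) is T, p is T. ✓
4: □◇(q ∨ ¬p) is T, p is T. ✓
5: □◇(q ∨ ¬p) is T, p is F. ✗
6: □◇(q ∨ ¬p) is F, p is F. ✗
8: □◇(q ∨ ¬p) is T, p is F. ✗

{3, 4}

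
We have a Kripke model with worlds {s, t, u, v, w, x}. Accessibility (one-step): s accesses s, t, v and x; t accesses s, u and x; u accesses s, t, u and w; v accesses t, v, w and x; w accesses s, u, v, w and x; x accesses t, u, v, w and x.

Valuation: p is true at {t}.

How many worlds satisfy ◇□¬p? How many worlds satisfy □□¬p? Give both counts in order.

For ◇□¬p:
s: successors {s, t, v, x}; □¬p there: s:F, t:T, v:F, x:F. ✓
t: successors {s, u, x}; □¬p there: s:F, u:F, x:F. ✗
u: successors {s, t, u, w}; □¬p there: s:F, t:T, u:F, w:T. ✓
v: successors {t, v, w, x}; □¬p there: t:T, v:F, w:T, x:F. ✓
w: successors {s, u, v, w, x}; □¬p there: s:F, u:F, v:F, w:T, x:F. ✓
x: successors {t, u, v, w, x}; □¬p there: t:T, u:F, v:F, w:T, x:F. ✓
— 5 worlds.
For □□¬p:
s: successors {s, t, v, x}; □¬p there: s:F, t:T, v:F, x:F. ✗
t: successors {s, u, x}; □¬p there: s:F, u:F, x:F. ✗
u: successors {s, t, u, w}; □¬p there: s:F, t:T, u:F, w:T. ✗
v: successors {t, v, w, x}; □¬p there: t:T, v:F, w:T, x:F. ✗
w: successors {s, u, v, w, x}; □¬p there: s:F, u:F, v:F, w:T, x:F. ✗
x: successors {t, u, v, w, x}; □¬p there: t:T, u:F, v:F, w:T, x:F. ✗
— 0 worlds.

5 and 0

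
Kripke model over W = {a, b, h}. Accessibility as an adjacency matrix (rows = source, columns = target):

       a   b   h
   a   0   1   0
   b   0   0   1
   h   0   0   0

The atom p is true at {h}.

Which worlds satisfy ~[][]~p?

a: [][]~p is F. ✓
b: [][]~p is T. ✗
h: [][]~p is T. ✗

{a}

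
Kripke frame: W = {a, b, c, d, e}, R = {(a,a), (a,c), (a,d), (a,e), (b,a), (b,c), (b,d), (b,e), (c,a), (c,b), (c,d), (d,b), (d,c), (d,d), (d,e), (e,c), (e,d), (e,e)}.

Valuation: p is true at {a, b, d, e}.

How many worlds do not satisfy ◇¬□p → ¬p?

4

a: ◇¬□p is T, ¬p is F. ✗
b: ◇¬□p is T, ¬p is F. ✗
c: ◇¬□p is T, ¬p is T. ✓
d: ◇¬□p is T, ¬p is F. ✗
e: ◇¬□p is T, ¬p is F. ✗
Satisfying worlds: {c}.
So ◇¬□p → ¬p fails at the other 4 worlds.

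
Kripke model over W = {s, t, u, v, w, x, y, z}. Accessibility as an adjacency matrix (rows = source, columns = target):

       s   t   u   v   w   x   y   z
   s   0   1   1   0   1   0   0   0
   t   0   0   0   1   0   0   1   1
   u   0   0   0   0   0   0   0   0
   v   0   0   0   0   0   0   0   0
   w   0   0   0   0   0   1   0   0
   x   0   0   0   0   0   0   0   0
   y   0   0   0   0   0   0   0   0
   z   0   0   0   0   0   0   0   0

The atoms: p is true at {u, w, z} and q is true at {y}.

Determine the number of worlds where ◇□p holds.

s: successors {t, u, w}; □p there: t:F, u:T, w:F. ✓
t: successors {v, y, z}; □p there: v:T, y:T, z:T. ✓
u: no successors, so ◇□p fails. ✗
v: no successors, so ◇□p fails. ✗
w: successors {x}; □p there: x:T. ✓
x: no successors, so ◇□p fails. ✗
y: no successors, so ◇□p fails. ✗
z: no successors, so ◇□p fails. ✗
Satisfying worlds: {s, t, w}.

3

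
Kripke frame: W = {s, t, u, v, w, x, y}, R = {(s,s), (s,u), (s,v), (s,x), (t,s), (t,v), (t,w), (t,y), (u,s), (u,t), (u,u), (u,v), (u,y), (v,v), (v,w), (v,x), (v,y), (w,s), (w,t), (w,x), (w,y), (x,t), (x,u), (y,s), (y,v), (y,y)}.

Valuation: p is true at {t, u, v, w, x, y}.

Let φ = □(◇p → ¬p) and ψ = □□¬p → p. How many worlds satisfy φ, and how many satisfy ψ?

0 and 7

For □(◇p → ¬p):
s: successors {s, u, v, x}; ◇p → ¬p there: s:T, u:F, v:F, x:F. ✗
t: successors {s, v, w, y}; ◇p → ¬p there: s:T, v:F, w:F, y:F. ✗
u: successors {s, t, u, v, y}; ◇p → ¬p there: s:T, t:F, u:F, v:F, y:F. ✗
v: successors {v, w, x, y}; ◇p → ¬p there: v:F, w:F, x:F, y:F. ✗
w: successors {s, t, x, y}; ◇p → ¬p there: s:T, t:F, x:F, y:F. ✗
x: successors {t, u}; ◇p → ¬p there: t:F, u:F. ✗
y: successors {s, v, y}; ◇p → ¬p there: s:T, v:F, y:F. ✗
— 0 worlds.
For □□¬p → p:
s: □□¬p is F, p is F. ✓
t: □□¬p is F, p is T. ✓
u: □□¬p is F, p is T. ✓
v: □□¬p is F, p is T. ✓
w: □□¬p is F, p is T. ✓
x: □□¬p is F, p is T. ✓
y: □□¬p is F, p is T. ✓
— 7 worlds.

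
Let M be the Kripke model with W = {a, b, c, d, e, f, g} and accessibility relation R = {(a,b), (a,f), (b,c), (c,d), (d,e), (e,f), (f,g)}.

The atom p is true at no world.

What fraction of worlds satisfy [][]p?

2/7

a: successors {b, f}; []p there: b:F, f:F. ✗
b: successors {c}; []p there: c:F. ✗
c: successors {d}; []p there: d:F. ✗
d: successors {e}; []p there: e:F. ✗
e: successors {f}; []p there: f:F. ✗
f: successors {g}; []p there: g:T. ✓
g: no successors, so [][]p holds vacuously. ✓
That's 2 of 7 worlds, so 2/7.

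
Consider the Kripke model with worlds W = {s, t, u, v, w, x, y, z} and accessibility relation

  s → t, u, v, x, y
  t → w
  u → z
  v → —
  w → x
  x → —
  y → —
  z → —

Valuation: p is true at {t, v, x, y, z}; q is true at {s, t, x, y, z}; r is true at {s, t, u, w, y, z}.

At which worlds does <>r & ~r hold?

∅

s: <>r is T, ~r is F. ✗
t: <>r is T, ~r is F. ✗
u: <>r is T, ~r is F. ✗
v: <>r is F, ~r is T. ✗
w: <>r is F, ~r is F. ✗
x: <>r is F, ~r is T. ✗
y: <>r is F, ~r is F. ✗
z: <>r is F, ~r is F. ✗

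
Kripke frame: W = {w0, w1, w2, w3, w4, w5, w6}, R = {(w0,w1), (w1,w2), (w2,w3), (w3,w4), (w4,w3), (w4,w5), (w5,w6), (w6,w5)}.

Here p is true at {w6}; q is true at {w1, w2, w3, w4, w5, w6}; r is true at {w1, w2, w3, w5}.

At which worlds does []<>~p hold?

{w0, w1, w2, w3, w5}

w0: successors {w1}; <>~p there: w1:T. ✓
w1: successors {w2}; <>~p there: w2:T. ✓
w2: successors {w3}; <>~p there: w3:T. ✓
w3: successors {w4}; <>~p there: w4:T. ✓
w4: successors {w3, w5}; <>~p there: w3:T, w5:F. ✗
w5: successors {w6}; <>~p there: w6:T. ✓
w6: successors {w5}; <>~p there: w5:F. ✗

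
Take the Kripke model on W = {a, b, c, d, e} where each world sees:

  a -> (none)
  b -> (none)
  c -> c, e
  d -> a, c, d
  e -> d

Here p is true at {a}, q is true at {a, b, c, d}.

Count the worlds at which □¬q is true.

a: no successors, so □¬q holds vacuously. ✓
b: no successors, so □¬q holds vacuously. ✓
c: successors {c, e}; ¬q there: c:F, e:T. ✗
d: successors {a, c, d}; ¬q there: a:F, c:F, d:F. ✗
e: successors {d}; ¬q there: d:F. ✗
Satisfying worlds: {a, b}.

2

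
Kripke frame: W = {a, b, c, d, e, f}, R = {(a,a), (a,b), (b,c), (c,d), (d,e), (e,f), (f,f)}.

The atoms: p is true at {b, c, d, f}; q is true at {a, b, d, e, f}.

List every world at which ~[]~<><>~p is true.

a: []~<><>~p is F. ✓
b: []~<><>~p is F. ✓
c: []~<><>~p is T. ✗
d: []~<><>~p is T. ✗
e: []~<><>~p is T. ✗
f: []~<><>~p is T. ✗

{a, b}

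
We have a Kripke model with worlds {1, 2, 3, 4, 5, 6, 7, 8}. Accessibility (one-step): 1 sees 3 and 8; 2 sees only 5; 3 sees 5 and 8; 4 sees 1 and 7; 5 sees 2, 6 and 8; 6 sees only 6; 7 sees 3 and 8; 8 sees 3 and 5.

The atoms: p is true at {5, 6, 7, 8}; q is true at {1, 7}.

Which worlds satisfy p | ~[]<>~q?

{5, 6, 7, 8}

1: p is F, ~[]<>~q is F. ✗
2: p is F, ~[]<>~q is F. ✗
3: p is F, ~[]<>~q is F. ✗
4: p is F, ~[]<>~q is F. ✗
5: p is T, ~[]<>~q is F. ✓
6: p is T, ~[]<>~q is F. ✓
7: p is T, ~[]<>~q is F. ✓
8: p is T, ~[]<>~q is F. ✓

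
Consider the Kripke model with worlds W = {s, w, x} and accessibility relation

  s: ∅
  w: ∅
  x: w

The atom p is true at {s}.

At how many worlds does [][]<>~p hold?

3

s: no successors, so [][]<>~p holds vacuously. ✓
w: no successors, so [][]<>~p holds vacuously. ✓
x: successors {w}; []<>~p there: w:T. ✓
Satisfying worlds: {s, w, x}.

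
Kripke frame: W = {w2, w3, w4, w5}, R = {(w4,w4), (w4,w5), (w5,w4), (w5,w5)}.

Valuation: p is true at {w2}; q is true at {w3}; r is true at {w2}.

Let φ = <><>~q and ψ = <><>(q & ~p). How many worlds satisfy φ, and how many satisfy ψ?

For <><>~q:
w2: no successors, so <><>~q fails. ✗
w3: no successors, so <><>~q fails. ✗
w4: successors {w4, w5}; <>~q there: w4:T, w5:T. ✓
w5: successors {w4, w5}; <>~q there: w4:T, w5:T. ✓
— 2 worlds.
For <><>(q & ~p):
w2: no successors, so <><>(q & ~p) fails. ✗
w3: no successors, so <><>(q & ~p) fails. ✗
w4: successors {w4, w5}; <>(q & ~p) there: w4:F, w5:F. ✗
w5: successors {w4, w5}; <>(q & ~p) there: w4:F, w5:F. ✗
— 0 worlds.

2 and 0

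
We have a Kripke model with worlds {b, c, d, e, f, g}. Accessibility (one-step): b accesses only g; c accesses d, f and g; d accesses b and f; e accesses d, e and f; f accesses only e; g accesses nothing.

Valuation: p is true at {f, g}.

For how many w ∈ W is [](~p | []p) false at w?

3

b: successors {g}; ~p | []p there: g:T. ✓
c: successors {d, f, g}; ~p | []p there: d:T, f:F, g:T. ✗
d: successors {b, f}; ~p | []p there: b:T, f:F. ✗
e: successors {d, e, f}; ~p | []p there: d:T, e:T, f:F. ✗
f: successors {e}; ~p | []p there: e:T. ✓
g: no successors, so [](~p | []p) holds vacuously. ✓
Satisfying worlds: {b, f, g}.
So [](~p | []p) fails at the other 3 worlds.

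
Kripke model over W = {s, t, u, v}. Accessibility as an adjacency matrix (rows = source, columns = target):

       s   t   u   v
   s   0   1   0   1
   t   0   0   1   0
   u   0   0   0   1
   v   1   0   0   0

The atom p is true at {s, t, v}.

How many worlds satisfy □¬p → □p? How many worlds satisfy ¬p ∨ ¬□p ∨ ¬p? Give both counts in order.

For □¬p → □p:
s: □¬p is F, □p is T. ✓
t: □¬p is T, □p is F. ✗
u: □¬p is F, □p is T. ✓
v: □¬p is F, □p is T. ✓
— 3 worlds.
For ¬p ∨ ¬□p ∨ ¬p:
s: ¬p ∨ ¬□p is F, ¬p is F. ✗
t: ¬p ∨ ¬□p is T, ¬p is F. ✓
u: ¬p ∨ ¬□p is T, ¬p is T. ✓
v: ¬p ∨ ¬□p is F, ¬p is F. ✗
— 2 worlds.

3 and 2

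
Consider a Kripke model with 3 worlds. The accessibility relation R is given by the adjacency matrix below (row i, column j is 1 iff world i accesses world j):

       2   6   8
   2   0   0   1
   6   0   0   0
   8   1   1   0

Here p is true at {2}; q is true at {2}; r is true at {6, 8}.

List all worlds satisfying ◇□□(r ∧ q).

2: successors {8}; □□(r ∧ q) there: 8:F. ✗
6: no successors, so ◇□□(r ∧ q) fails. ✗
8: successors {2, 6}; □□(r ∧ q) there: 2:F, 6:T. ✓

{8}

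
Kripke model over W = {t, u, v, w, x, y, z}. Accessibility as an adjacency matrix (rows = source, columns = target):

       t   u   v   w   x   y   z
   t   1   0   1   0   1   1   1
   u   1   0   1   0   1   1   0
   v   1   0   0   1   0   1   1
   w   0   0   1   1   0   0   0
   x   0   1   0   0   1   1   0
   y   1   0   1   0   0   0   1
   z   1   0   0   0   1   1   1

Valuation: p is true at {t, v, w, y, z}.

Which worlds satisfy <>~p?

t: successors {t, v, x, y, z}; ~p there: t:F, v:F, x:T, y:F, z:F. ✓
u: successors {t, v, x, y}; ~p there: t:F, v:F, x:T, y:F. ✓
v: successors {t, w, y, z}; ~p there: t:F, w:F, y:F, z:F. ✗
w: successors {v, w}; ~p there: v:F, w:F. ✗
x: successors {u, x, y}; ~p there: u:T, x:T, y:F. ✓
y: successors {t, v, z}; ~p there: t:F, v:F, z:F. ✗
z: successors {t, x, y, z}; ~p there: t:F, x:T, y:F, z:F. ✓

{t, u, x, z}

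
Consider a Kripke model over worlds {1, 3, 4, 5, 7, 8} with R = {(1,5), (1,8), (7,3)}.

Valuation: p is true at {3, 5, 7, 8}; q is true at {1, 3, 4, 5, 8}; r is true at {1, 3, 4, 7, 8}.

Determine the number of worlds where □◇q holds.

1: successors {5, 8}; ◇q there: 5:F, 8:F. ✗
3: no successors, so □◇q holds vacuously. ✓
4: no successors, so □◇q holds vacuously. ✓
5: no successors, so □◇q holds vacuously. ✓
7: successors {3}; ◇q there: 3:F. ✗
8: no successors, so □◇q holds vacuously. ✓
Satisfying worlds: {3, 4, 5, 8}.

4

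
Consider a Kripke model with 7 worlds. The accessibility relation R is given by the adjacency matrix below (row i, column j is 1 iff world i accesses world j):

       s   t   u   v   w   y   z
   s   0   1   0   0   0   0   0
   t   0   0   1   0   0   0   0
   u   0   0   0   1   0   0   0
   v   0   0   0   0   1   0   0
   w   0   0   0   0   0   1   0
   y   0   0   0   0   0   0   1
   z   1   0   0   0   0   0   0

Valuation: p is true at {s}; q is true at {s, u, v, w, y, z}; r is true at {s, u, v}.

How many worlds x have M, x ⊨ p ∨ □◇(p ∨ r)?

3

s: p is T, □◇(p ∨ r) is T. ✓
t: p is F, □◇(p ∨ r) is T. ✓
u: p is F, □◇(p ∨ r) is F. ✗
v: p is F, □◇(p ∨ r) is F. ✗
w: p is F, □◇(p ∨ r) is F. ✗
y: p is F, □◇(p ∨ r) is T. ✓
z: p is F, □◇(p ∨ r) is F. ✗
Satisfying worlds: {s, t, y}.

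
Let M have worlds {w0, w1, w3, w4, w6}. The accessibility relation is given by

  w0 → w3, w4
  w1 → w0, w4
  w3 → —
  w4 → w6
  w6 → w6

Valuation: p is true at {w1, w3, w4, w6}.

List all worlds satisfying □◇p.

{w1, w3, w4, w6}

w0: successors {w3, w4}; ◇p there: w3:F, w4:T. ✗
w1: successors {w0, w4}; ◇p there: w0:T, w4:T. ✓
w3: no successors, so □◇p holds vacuously. ✓
w4: successors {w6}; ◇p there: w6:T. ✓
w6: successors {w6}; ◇p there: w6:T. ✓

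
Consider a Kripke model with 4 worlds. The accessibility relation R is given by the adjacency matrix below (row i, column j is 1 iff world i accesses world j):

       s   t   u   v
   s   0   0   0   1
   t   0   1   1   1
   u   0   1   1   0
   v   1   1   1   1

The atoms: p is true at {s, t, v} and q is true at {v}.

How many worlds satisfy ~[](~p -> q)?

s: [](~p -> q) is T. ✗
t: [](~p -> q) is F. ✓
u: [](~p -> q) is F. ✓
v: [](~p -> q) is F. ✓
Satisfying worlds: {t, u, v}.

3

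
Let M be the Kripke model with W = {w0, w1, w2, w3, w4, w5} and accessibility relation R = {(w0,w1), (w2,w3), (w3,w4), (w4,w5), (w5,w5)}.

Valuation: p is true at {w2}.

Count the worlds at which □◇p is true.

w0: successors {w1}; ◇p there: w1:F. ✗
w1: no successors, so □◇p holds vacuously. ✓
w2: successors {w3}; ◇p there: w3:F. ✗
w3: successors {w4}; ◇p there: w4:F. ✗
w4: successors {w5}; ◇p there: w5:F. ✗
w5: successors {w5}; ◇p there: w5:F. ✗
Satisfying worlds: {w1}.

1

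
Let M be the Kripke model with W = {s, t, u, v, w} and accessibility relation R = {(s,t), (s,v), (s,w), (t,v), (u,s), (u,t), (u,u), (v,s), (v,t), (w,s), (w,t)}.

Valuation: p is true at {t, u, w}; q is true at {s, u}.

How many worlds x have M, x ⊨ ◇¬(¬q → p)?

s: successors {t, v, w}; ¬(¬q → p) there: t:F, v:T, w:F. ✓
t: successors {v}; ¬(¬q → p) there: v:T. ✓
u: successors {s, t, u}; ¬(¬q → p) there: s:F, t:F, u:F. ✗
v: successors {s, t}; ¬(¬q → p) there: s:F, t:F. ✗
w: successors {s, t}; ¬(¬q → p) there: s:F, t:F. ✗
Satisfying worlds: {s, t}.

2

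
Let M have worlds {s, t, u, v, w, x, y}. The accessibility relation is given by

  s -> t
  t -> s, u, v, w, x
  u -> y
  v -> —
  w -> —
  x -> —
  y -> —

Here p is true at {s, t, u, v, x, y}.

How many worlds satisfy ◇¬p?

1

s: successors {t}; ¬p there: t:F. ✗
t: successors {s, u, v, w, x}; ¬p there: s:F, u:F, v:F, w:T, x:F. ✓
u: successors {y}; ¬p there: y:F. ✗
v: no successors, so ◇¬p fails. ✗
w: no successors, so ◇¬p fails. ✗
x: no successors, so ◇¬p fails. ✗
y: no successors, so ◇¬p fails. ✗
Satisfying worlds: {t}.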